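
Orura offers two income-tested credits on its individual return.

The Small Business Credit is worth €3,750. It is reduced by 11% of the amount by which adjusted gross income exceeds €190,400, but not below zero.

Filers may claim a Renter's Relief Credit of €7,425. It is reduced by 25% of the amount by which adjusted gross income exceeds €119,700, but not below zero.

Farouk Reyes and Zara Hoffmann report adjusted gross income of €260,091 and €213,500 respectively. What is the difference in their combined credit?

€1,209

Farouk (€260,091): Small Business Credit: 11% of the €69,691 excess over €190,400 is €7,666.01 ≥ base, so the credit is €0. Renter's Relief Credit: 25% of the €140,391 excess over €119,700 is €35,097.75 ≥ base, so the credit is €0. total €0 + €0 = €0
Zara (€213,500): Small Business Credit: 11% of the €23,100 excess over €190,400 is €2,541; credit = €3,750 − €2,541 = €1,209. Renter's Relief Credit: 25% of the €93,800 excess over €119,700 is €23,450 ≥ base, so the credit is €0. total €1,209 + €0 = €1,209
Difference: |€0 − €1,209| = €1,209.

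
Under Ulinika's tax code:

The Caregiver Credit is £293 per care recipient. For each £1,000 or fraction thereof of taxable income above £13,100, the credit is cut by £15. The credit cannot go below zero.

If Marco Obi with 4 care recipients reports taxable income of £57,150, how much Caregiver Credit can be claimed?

Caregiver Credit: base = 4 × £293 = £1,172. income exceeds £13,100 by £44,050, which is 45 full-or-partial £1,000 increments; reduction = 45 × £15 = £675, leaving £497.

£497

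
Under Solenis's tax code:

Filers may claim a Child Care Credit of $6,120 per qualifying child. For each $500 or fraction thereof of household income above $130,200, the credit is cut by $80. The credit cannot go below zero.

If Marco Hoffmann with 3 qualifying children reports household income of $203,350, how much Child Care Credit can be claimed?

$6,600

Child Care Credit: base = 3 × $6,120 = $18,360. income exceeds $130,200 by $73,150, which is 147 full-or-partial $500 increments; reduction = 147 × $80 = $11,760, leaving $6,600.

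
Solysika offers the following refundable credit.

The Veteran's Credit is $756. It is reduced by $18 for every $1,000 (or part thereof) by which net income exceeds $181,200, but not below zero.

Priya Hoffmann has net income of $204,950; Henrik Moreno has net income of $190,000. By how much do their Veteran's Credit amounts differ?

$270

Priya ($204,950): Veteran's Credit: income exceeds $181,200 by $23,750, which is 24 full-or-partial $1,000 increments; reduction = 24 × $18 = $432, leaving $324.
Henrik ($190,000): Veteran's Credit: income exceeds $181,200 by $8,800, which is 9 full-or-partial $1,000 increments; reduction = 9 × $18 = $162, leaving $594.
Difference: |$324 − $594| = $270.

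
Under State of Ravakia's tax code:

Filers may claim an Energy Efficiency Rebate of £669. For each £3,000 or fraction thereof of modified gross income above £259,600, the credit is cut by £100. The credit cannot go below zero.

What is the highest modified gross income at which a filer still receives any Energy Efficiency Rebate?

£277,600

After 6 increments the reduction is 6 × £100 = £600, leaving £69; one more increment wipes it out. Increment 6 ends at excess 6 × £3,000 = £18,000, so the highest qualifying income is £259,600 + £18,000 = £277,600.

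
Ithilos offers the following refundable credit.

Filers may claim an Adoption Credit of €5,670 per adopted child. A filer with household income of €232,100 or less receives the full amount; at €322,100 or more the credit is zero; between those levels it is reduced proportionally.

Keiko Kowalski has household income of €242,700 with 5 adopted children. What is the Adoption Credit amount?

Adoption Credit: base = 5 × €5,670 = €28,350. €242,700 is €10,600 into a €90,000 phase-out range, leaving 79,400/90,000 of the credit: €28,350 × 79,400/90,000 = €25,011.

€25,011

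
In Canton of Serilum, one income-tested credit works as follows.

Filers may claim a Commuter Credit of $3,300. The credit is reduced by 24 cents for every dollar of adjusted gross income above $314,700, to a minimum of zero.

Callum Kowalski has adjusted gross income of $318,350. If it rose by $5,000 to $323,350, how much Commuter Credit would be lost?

At $318,350 — 24% of the $3,650 excess over $314,700 is $876; credit = $3,300 − $876 = $2,424.
At $323,350 — 24% of the $8,650 excess over $314,700 is $2,076; credit = $3,300 − $2,076 = $1,224.
Lost: $2,424 − $1,224 = $1,200.

$1,200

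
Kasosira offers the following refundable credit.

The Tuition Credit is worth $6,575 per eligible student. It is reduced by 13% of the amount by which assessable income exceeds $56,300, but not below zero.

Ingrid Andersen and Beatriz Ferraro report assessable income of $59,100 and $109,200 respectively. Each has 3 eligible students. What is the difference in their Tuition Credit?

$6,513

Ingrid ($59,100): Tuition Credit: base = 3 × $6,575 = $19,725. 13% of the $2,800 excess over $56,300 is $364; credit = $19,725 − $364 = $19,361.
Beatriz ($109,200): Tuition Credit: base = 3 × $6,575 = $19,725. 13% of the $52,900 excess over $56,300 is $6,877; credit = $19,725 − $6,877 = $12,848.
Difference: |$19,361 − $12,848| = $6,513.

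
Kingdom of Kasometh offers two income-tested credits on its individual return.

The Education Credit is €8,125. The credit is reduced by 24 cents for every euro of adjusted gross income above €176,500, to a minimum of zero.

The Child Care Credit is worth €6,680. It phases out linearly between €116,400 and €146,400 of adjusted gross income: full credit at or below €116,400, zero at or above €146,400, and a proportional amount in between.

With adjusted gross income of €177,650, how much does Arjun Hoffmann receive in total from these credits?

€7,849

Education Credit: 24% of the €1,150 excess over €176,500 is €276; credit = €8,125 − €276 = €7,849.
Child Care Credit: €177,650 is at or above €146,400, so the credit is €0.
Total: €7,849 + €0 = €7,849.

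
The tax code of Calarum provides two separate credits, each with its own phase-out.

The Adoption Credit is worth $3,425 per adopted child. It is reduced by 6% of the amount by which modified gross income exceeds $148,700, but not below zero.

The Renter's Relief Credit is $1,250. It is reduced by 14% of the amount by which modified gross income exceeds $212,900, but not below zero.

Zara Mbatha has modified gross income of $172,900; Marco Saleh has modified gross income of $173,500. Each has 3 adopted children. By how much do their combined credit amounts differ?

Zara ($172,900): Adoption Credit: base = 3 × $3,425 = $10,275. 6% of the $24,200 excess over $148,700 is $1,452; credit = $10,275 − $1,452 = $8,823. Renter's Relief Credit: $172,900 is at or below the $212,900 threshold, so the full $1,250 applies. total $8,823 + $1,250 = $10,073
Marco ($173,500): Adoption Credit: base = 3 × $3,425 = $10,275. 6% of the $24,800 excess over $148,700 is $1,488; credit = $10,275 − $1,488 = $8,787. Renter's Relief Credit: $173,500 is at or below the $212,900 threshold, so the full $1,250 applies. total $8,787 + $1,250 = $10,037
Difference: |$10,073 − $10,037| = $36.

$36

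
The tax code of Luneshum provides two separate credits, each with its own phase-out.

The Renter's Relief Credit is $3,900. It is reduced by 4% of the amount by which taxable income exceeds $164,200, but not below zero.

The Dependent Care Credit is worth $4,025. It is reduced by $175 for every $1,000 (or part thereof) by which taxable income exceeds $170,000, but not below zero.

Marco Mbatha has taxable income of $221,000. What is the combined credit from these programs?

Renter's Relief Credit: 4% of the $56,800 excess over $164,200 is $2,272; credit = $3,900 − $2,272 = $1,628.
Dependent Care Credit: income exceeds $170,000 by $51,000 → 51 increments × $175 = $8,925 ≥ base, so the credit is $0.
Total: $1,628 + $0 = $1,628.

$1,628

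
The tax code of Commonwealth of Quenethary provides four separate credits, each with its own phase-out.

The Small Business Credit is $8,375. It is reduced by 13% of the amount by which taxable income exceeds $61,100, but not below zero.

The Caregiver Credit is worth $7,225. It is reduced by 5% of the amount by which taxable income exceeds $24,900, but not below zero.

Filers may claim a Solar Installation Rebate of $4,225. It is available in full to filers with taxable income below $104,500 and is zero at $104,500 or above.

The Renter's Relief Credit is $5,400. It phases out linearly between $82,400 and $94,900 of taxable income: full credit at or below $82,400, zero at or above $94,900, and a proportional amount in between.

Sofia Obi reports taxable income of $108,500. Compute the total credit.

$5,258

Small Business Credit: 13% of the $47,400 excess over $61,100 is $6,162; credit = $8,375 − $6,162 = $2,213.
Caregiver Credit: 5% of the $83,600 excess over $24,900 is $4,180; credit = $7,225 − $4,180 = $3,045.
Solar Installation Rebate: $108,500 meets or exceeds the $104,500 cutoff, so the credit is $0.
Renter's Relief Credit: $108,500 is at or above $94,900, so the credit is $0.
Total: $2,213 + $3,045 + $0 + $0 = $5,258.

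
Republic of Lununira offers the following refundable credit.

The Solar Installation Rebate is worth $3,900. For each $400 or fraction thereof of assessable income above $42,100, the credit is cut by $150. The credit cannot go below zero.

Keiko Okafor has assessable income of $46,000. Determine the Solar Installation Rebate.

Solar Installation Rebate: income exceeds $42,100 by $3,900, which is 10 full-or-partial $400 increments; reduction = 10 × $150 = $1,500, leaving $2,400.

$2,400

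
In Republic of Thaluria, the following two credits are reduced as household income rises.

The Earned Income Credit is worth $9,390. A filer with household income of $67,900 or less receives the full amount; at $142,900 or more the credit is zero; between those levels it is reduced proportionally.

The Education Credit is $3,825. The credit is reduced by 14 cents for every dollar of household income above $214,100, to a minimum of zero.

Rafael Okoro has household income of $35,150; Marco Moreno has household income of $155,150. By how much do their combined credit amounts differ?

$9,390

Rafael ($35,150): Earned Income Credit: $35,150 is at or below the $67,900 threshold, so the full $9,390 applies. Education Credit: $35,150 is at or below the $214,100 threshold, so the full $3,825 applies. total $9,390 + $3,825 = $13,215
Marco ($155,150): Earned Income Credit: $155,150 is at or above $142,900, so the credit is $0. Education Credit: $155,150 is at or below the $214,100 threshold, so the full $3,825 applies. total $0 + $3,825 = $3,825
Difference: |$13,215 − $3,825| = $9,390.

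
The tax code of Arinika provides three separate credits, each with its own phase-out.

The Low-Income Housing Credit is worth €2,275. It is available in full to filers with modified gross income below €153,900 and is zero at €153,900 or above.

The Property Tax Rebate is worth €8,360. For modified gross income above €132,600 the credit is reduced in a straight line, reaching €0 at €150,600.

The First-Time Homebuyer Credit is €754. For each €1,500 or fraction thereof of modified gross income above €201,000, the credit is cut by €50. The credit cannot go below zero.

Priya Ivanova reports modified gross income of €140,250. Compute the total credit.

Low-Income Housing Credit: €140,250 is below the €153,900 cutoff, so the full €2,275 applies.
Property Tax Rebate: €140,250 is €7,650 into a €18,000 phase-out range, leaving 10,350/18,000 of the credit: €8,360 × 10,350/18,000 = €4,807.
First-Time Homebuyer Credit: €140,250 is at or below the €201,000 threshold, so the full €754 applies.
Total: €2,275 + €4,807 + €754 = €7,836.

€7,836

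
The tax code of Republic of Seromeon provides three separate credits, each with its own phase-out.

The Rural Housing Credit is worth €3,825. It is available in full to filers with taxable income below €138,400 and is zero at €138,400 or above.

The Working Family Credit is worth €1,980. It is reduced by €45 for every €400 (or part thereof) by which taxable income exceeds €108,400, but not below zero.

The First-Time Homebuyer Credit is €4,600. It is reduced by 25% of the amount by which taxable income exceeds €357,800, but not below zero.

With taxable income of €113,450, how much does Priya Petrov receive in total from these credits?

€9,820

Rural Housing Credit: €113,450 is below the €138,400 cutoff, so the full €3,825 applies.
Working Family Credit: income exceeds €108,400 by €5,050, which is 13 full-or-partial €400 increments; reduction = 13 × €45 = €585, leaving €1,395.
First-Time Homebuyer Credit: €113,450 is at or below the €357,800 threshold, so the full €4,600 applies.
Total: €3,825 + €1,395 + €4,600 = €9,820.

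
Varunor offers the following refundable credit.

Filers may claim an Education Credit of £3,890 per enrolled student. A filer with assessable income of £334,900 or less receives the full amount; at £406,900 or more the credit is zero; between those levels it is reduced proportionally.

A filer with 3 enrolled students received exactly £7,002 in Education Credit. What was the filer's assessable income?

£363,700

Full credit = 3 × £3,890 = £11,670.
£7,002 is 7,002/11,670 of the full £11,670, so 4,668/11,670 of the £72,000 range has been used: income = £334,900 + £72,000 × 4,668/11,670 = £363,700.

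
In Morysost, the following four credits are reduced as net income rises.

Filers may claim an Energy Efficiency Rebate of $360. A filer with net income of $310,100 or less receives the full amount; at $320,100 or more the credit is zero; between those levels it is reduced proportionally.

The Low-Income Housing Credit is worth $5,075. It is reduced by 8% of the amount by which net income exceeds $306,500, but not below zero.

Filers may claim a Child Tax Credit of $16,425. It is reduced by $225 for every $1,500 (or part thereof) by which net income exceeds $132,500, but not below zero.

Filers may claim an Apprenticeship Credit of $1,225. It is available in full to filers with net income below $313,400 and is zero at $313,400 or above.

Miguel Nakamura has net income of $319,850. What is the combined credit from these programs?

Energy Efficiency Rebate: $319,850 is $9,750 into a $10,000 phase-out range, leaving 250/10,000 of the credit: $360 × 250/10,000 = $9.
Low-Income Housing Credit: 8% of the $13,350 excess over $306,500 is $1,068; credit = $5,075 − $1,068 = $4,007.
Child Tax Credit: income exceeds $132,500 by $187,350 → 125 increments × $225 = $28,125 ≥ base, so the credit is $0.
Apprenticeship Credit: $319,850 meets or exceeds the $313,400 cutoff, so the credit is $0.
Total: $9 + $4,007 + $0 + $0 = $4,016.

$4,016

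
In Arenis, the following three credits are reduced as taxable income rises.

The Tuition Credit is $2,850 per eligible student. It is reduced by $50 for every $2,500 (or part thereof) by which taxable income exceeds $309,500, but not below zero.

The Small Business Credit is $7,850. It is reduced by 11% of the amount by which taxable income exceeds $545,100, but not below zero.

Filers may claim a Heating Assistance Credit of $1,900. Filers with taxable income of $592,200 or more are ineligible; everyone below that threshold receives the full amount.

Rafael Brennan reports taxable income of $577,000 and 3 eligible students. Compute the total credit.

Tuition Credit: base = 3 × $2,850 = $8,550. income exceeds $309,500 by $267,500, which is 107 full-or-partial $2,500 increments; reduction = 107 × $50 = $5,350, leaving $3,200.
Small Business Credit: 11% of the $31,900 excess over $545,100 is $3,509; credit = $7,850 − $3,509 = $4,341.
Heating Assistance Credit: $577,000 is below the $592,200 cutoff, so the full $1,900 applies.
Total: $3,200 + $4,341 + $1,900 = $9,441.

$9,441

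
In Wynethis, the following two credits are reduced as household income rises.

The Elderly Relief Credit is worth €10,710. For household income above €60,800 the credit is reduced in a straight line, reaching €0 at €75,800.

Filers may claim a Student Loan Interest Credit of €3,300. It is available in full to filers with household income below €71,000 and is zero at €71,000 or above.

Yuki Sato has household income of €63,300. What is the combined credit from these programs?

Elderly Relief Credit: €63,300 is €2,500 into a €15,000 phase-out range, leaving 12,500/15,000 of the credit: €10,710 × 12,500/15,000 = €8,925.
Student Loan Interest Credit: €63,300 is below the €71,000 cutoff, so the full €3,300 applies.
Total: €8,925 + €3,300 = €12,225.

€12,225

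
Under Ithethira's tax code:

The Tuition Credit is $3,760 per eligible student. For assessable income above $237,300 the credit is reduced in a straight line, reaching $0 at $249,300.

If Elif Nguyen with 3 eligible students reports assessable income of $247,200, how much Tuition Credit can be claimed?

Tuition Credit: base = 3 × $3,760 = $11,280. $247,200 is $9,900 into a $12,000 phase-out range, leaving 2,100/12,000 of the credit: $11,280 × 2,100/12,000 = $1,974.

$1,974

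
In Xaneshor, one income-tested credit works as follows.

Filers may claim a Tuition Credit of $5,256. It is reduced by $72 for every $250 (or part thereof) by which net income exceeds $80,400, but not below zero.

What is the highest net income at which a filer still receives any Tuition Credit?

$98,400

After 72 increments the reduction is 72 × $72 = $5,184, leaving $72; one more increment wipes it out. Increment 72 ends at excess 72 × $250 = $18,000, so the highest qualifying income is $80,400 + $18,000 = $98,400.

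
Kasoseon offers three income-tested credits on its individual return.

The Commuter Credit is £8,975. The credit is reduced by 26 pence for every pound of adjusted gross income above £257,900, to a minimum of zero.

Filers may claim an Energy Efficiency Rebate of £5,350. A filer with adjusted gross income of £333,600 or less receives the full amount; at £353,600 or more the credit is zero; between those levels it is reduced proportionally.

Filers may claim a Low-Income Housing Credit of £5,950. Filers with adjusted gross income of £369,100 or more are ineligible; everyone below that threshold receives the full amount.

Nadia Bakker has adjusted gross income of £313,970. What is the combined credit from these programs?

£11,300

Commuter Credit: 26% of the £56,070 excess over £257,900 is £14,578.20 ≥ base, so the credit is £0.
Energy Efficiency Rebate: £313,970 is at or below the £333,600 threshold, so the full £5,350 applies.
Low-Income Housing Credit: £313,970 is below the £369,100 cutoff, so the full £5,950 applies.
Total: £0 + £5,350 + £5,950 = £11,300.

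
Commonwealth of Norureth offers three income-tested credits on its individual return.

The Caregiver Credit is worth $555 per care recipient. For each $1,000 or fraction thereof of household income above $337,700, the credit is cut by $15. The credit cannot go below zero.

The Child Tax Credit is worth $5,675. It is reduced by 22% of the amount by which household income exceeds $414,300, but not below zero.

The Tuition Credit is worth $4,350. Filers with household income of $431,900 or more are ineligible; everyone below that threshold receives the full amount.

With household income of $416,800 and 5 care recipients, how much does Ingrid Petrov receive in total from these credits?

Caregiver Credit: base = 5 × $555 = $2,775. income exceeds $337,700 by $79,100, which is 80 full-or-partial $1,000 increments; reduction = 80 × $15 = $1,200, leaving $1,575.
Child Tax Credit: 22% of the $2,500 excess over $414,300 is $550; credit = $5,675 − $550 = $5,125.
Tuition Credit: $416,800 is below the $431,900 cutoff, so the full $4,350 applies.
Total: $1,575 + $5,125 + $4,350 = $11,050.

$11,050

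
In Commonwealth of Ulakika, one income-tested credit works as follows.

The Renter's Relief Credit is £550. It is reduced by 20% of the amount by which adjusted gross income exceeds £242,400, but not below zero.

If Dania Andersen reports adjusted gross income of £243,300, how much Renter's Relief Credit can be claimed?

£370

Renter's Relief Credit: 20% of the £900 excess over £242,400 is £180; credit = £550 − £180 = £370.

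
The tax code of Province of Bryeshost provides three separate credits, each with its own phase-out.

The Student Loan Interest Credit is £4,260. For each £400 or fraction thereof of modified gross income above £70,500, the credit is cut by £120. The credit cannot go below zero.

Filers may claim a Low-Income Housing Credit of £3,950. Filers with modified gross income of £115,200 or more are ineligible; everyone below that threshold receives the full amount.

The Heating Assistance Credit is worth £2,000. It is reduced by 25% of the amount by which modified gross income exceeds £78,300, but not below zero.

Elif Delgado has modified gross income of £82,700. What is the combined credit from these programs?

£5,390

Student Loan Interest Credit: income exceeds £70,500 by £12,200, which is 31 full-or-partial £400 increments; reduction = 31 × £120 = £3,720, leaving £540.
Low-Income Housing Credit: £82,700 is below the £115,200 cutoff, so the full £3,950 applies.
Heating Assistance Credit: 25% of the £4,400 excess over £78,300 is £1,100; credit = £2,000 − £1,100 = £900.
Total: £540 + £3,950 + £900 = £5,390.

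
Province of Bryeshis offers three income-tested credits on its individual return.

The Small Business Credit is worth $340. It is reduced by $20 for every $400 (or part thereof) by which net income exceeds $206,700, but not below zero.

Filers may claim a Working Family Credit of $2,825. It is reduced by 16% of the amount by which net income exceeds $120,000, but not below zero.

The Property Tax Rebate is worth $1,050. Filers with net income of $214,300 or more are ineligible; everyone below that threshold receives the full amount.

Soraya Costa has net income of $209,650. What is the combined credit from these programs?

Small Business Credit: income exceeds $206,700 by $2,950, which is 8 full-or-partial $400 increments; reduction = 8 × $20 = $160, leaving $180.
Working Family Credit: 16% of the $89,650 excess over $120,000 is $14,344 ≥ base, so the credit is $0.
Property Tax Rebate: $209,650 is below the $214,300 cutoff, so the full $1,050 applies.
Total: $180 + $0 + $1,050 = $1,230.

$1,230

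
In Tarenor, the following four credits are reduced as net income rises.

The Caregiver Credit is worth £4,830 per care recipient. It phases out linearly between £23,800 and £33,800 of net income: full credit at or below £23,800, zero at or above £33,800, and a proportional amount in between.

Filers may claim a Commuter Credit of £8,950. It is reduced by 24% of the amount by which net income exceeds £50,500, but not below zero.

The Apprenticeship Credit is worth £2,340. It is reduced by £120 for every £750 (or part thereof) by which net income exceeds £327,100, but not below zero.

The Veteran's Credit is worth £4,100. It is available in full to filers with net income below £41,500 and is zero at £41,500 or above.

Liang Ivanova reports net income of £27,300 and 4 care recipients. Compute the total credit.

Caregiver Credit: base = 4 × £4,830 = £19,320. £27,300 is £3,500 into a £10,000 phase-out range, leaving 6,500/10,000 of the credit: £19,320 × 6,500/10,000 = £12,558.
Commuter Credit: £27,300 is at or below the £50,500 threshold, so the full £8,950 applies.
Apprenticeship Credit: £27,300 is at or below the £327,100 threshold, so the full £2,340 applies.
Veteran's Credit: £27,300 is below the £41,500 cutoff, so the full £4,100 applies.
Total: £12,558 + £8,950 + £2,340 + £4,100 = £27,948.

£27,948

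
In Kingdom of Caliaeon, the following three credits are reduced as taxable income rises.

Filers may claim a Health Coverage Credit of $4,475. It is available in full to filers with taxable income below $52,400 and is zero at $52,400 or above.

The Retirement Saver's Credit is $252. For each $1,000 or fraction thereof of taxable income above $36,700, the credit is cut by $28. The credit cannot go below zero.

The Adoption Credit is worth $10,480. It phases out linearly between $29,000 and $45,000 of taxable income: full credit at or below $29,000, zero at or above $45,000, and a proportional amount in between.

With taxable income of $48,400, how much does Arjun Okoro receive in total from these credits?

Health Coverage Credit: $48,400 is below the $52,400 cutoff, so the full $4,475 applies.
Retirement Saver's Credit: income exceeds $36,700 by $11,700 → 12 increments × $28 = $336 ≥ base, so the credit is $0.
Adoption Credit: $48,400 is at or above $45,000, so the credit is $0.
Total: $4,475 + $0 + $0 = $4,475.

$4,475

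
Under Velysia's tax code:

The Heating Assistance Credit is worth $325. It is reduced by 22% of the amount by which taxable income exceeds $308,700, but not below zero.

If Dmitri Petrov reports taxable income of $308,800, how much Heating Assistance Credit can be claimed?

Heating Assistance Credit: 22% of the $100 excess over $308,700 is $22; credit = $325 − $22 = $303.

$303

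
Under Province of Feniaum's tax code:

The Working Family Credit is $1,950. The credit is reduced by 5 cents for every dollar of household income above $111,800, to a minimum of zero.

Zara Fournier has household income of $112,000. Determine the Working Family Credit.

$1,940

Working Family Credit: 5% of the $200 excess over $111,800 is $10; credit = $1,950 − $10 = $1,940.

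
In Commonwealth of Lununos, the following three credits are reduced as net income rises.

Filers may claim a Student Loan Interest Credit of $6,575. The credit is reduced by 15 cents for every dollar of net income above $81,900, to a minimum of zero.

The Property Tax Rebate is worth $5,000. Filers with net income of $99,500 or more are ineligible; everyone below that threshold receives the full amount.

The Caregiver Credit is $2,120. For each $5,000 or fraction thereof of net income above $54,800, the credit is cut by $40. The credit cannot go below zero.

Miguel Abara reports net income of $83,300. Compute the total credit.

Student Loan Interest Credit: 15% of the $1,400 excess over $81,900 is $210; credit = $6,575 − $210 = $6,365.
Property Tax Rebate: $83,300 is below the $99,500 cutoff, so the full $5,000 applies.
Caregiver Credit: income exceeds $54,800 by $28,500, which is 6 full-or-partial $5,000 increments; reduction = 6 × $40 = $240, leaving $1,880.
Total: $6,365 + $5,000 + $1,880 = $13,245.

$13,245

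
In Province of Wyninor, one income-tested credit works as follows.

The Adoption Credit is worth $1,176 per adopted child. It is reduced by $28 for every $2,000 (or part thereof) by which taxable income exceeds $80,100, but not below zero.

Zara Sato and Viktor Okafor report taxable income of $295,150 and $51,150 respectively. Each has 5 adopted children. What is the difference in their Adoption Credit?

$3,024

Zara ($295,150): Adoption Credit: base = 5 × $1,176 = $5,880. income exceeds $80,100 by $215,050, which is 108 full-or-partial $2,000 increments; reduction = 108 × $28 = $3,024, leaving $2,856.
Viktor ($51,150): Adoption Credit: base = 5 × $1,176 = $5,880. $51,150 is at or below the $80,100 threshold, so the full $5,880 applies.
Difference: |$2,856 − $5,880| = $3,024.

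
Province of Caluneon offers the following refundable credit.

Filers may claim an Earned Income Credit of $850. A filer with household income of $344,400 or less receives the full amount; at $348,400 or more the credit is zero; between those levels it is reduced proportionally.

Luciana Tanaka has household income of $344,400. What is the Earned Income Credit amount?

Earned Income Credit: $344,400 is at or below the $344,400 threshold, so the full $850 applies.

$850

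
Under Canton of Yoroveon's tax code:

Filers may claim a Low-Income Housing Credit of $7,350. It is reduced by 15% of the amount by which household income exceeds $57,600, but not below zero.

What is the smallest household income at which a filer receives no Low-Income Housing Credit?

$106,600

The credit falls by 15% of each dollar above $57,600, so it reaches zero when the excess is $7,350 / 15% = $49,000: income = $57,600 + $49,000 = $106,600.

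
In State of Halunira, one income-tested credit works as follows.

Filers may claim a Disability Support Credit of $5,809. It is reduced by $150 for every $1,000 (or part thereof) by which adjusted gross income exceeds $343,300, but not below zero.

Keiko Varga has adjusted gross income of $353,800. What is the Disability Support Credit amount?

Disability Support Credit: income exceeds $343,300 by $10,500, which is 11 full-or-partial $1,000 increments; reduction = 11 × $150 = $1,650, leaving $4,159.

$4,159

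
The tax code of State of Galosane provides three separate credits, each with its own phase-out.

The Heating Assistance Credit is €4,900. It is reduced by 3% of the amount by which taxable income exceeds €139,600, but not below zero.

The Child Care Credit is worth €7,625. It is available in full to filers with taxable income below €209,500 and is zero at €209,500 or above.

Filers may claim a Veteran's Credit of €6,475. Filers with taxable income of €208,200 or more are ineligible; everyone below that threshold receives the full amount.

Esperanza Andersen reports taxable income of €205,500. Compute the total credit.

Heating Assistance Credit: 3% of the €65,900 excess over €139,600 is €1,977; credit = €4,900 − €1,977 = €2,923.
Child Care Credit: €205,500 is below the €209,500 cutoff, so the full €7,625 applies.
Veteran's Credit: €205,500 is below the €208,200 cutoff, so the full €6,475 applies.
Total: €2,923 + €7,625 + €6,475 = €17,023.

€17,023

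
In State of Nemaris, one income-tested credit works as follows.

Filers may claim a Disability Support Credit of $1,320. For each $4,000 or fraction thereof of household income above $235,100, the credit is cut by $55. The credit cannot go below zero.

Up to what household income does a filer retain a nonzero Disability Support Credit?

$327,100

After 23 increments the reduction is 23 × $55 = $1,265, leaving $55; one more increment wipes it out. Increment 23 ends at excess 23 × $4,000 = $92,000, so the highest qualifying income is $235,100 + $92,000 = $327,100.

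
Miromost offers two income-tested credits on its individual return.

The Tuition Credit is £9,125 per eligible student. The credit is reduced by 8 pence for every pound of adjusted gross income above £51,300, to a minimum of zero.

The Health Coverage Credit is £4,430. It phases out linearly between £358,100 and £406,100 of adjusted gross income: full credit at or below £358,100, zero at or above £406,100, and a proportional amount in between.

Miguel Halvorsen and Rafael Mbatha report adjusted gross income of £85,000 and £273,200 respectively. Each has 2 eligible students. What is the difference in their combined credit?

£15,056

Miguel (£85,000): Tuition Credit: base = 2 × £9,125 = £18,250. 8% of the £33,700 excess over £51,300 is £2,696; credit = £18,250 − £2,696 = £15,554. Health Coverage Credit: £85,000 is at or below the £358,100 threshold, so the full £4,430 applies. total £15,554 + £4,430 = £19,984
Rafael (£273,200): Tuition Credit: base = 2 × £9,125 = £18,250. 8% of the £221,900 excess over £51,300 is £17,752; credit = £18,250 − £17,752 = £498. Health Coverage Credit: £273,200 is at or below the £358,100 threshold, so the full £4,430 applies. total £498 + £4,430 = £4,928
Difference: |£19,984 − £4,928| = £15,056.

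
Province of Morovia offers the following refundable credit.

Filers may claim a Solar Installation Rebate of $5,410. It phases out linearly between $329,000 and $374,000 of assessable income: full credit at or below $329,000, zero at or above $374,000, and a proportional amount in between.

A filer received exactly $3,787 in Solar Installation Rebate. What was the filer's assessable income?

$3,787 is 3,787/5,410 of the full $5,410, so 1,623/5,410 of the $45,000 range has been used: income = $329,000 + $45,000 × 1,623/5,410 = $342,500.

$342,500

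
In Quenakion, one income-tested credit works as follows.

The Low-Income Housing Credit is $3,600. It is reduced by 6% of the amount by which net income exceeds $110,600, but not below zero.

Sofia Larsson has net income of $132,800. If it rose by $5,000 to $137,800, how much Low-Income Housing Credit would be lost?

$300

At $132,800 — 6% of the $22,200 excess over $110,600 is $1,332; credit = $3,600 − $1,332 = $2,268.
At $137,800 — 6% of the $27,200 excess over $110,600 is $1,632; credit = $3,600 − $1,632 = $1,968.
Lost: $2,268 − $1,968 = $300.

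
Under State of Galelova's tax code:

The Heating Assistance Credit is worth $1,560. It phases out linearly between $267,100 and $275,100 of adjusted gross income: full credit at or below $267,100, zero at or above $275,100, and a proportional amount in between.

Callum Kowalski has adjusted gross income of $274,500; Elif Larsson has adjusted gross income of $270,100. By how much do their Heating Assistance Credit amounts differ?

Callum ($274,500): Heating Assistance Credit: $274,500 is $7,400 into a $8,000 phase-out range, leaving 600/8,000 of the credit: $1,560 × 600/8,000 = $117.
Elif ($270,100): Heating Assistance Credit: $270,100 is $3,000 into a $8,000 phase-out range, leaving 5,000/8,000 of the credit: $1,560 × 5,000/8,000 = $975.
Difference: |$117 − $975| = $858.

$858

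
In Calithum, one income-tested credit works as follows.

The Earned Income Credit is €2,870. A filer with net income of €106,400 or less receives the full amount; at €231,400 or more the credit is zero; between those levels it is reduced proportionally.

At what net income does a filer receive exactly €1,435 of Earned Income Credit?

€168,900

€1,435 is 1,435/2,870 of the full €2,870, so 1,435/2,870 of the €125,000 range has been used: income = €106,400 + €125,000 × 1,435/2,870 = €168,900.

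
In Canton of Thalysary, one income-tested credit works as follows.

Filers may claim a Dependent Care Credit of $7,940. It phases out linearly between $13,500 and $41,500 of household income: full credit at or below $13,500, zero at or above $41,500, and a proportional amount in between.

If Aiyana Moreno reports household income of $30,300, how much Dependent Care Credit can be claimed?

Dependent Care Credit: $30,300 is $16,800 into a $28,000 phase-out range, leaving 11,200/28,000 of the credit: $7,940 × 11,200/28,000 = $3,176.

$3,176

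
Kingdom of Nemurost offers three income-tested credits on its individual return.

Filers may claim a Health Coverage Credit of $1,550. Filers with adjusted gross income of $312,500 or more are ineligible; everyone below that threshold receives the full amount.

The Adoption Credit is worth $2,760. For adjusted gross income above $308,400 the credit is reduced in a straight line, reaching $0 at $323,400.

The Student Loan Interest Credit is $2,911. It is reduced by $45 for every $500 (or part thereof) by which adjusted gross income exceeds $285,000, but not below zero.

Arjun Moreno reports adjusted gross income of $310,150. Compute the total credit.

$4,604

Health Coverage Credit: $310,150 is below the $312,500 cutoff, so the full $1,550 applies.
Adoption Credit: $310,150 is $1,750 into a $15,000 phase-out range, leaving 13,250/15,000 of the credit: $2,760 × 13,250/15,000 = $2,438.
Student Loan Interest Credit: income exceeds $285,000 by $25,150, which is 51 full-or-partial $500 increments; reduction = 51 × $45 = $2,295, leaving $616.
Total: $1,550 + $2,438 + $616 = $4,604.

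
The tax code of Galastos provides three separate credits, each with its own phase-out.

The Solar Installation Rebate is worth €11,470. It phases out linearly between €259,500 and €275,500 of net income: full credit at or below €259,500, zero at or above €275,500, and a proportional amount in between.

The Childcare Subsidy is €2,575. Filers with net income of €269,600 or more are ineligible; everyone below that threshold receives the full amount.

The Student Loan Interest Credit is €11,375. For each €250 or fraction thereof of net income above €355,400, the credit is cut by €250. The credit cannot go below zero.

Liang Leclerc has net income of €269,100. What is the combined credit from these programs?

€18,538

Solar Installation Rebate: €269,100 is €9,600 into a €16,000 phase-out range, leaving 6,400/16,000 of the credit: €11,470 × 6,400/16,000 = €4,588.
Childcare Subsidy: €269,100 is below the €269,600 cutoff, so the full €2,575 applies.
Student Loan Interest Credit: €269,100 is at or below the €355,400 threshold, so the full €11,375 applies.
Total: €4,588 + €2,575 + €11,375 = €18,538.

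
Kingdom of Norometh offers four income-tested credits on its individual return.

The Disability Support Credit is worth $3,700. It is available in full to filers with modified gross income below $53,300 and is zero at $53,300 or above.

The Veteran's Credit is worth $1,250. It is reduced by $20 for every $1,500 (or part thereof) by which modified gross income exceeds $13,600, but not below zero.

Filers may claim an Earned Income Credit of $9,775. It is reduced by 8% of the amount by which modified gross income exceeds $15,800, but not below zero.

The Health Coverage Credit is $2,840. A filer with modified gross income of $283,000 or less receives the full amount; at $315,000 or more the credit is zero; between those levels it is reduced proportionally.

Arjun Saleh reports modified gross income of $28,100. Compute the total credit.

Disability Support Credit: $28,100 is below the $53,300 cutoff, so the full $3,700 applies.
Veteran's Credit: income exceeds $13,600 by $14,500, which is 10 full-or-partial $1,500 increments; reduction = 10 × $20 = $200, leaving $1,050.
Earned Income Credit: 8% of the $12,300 excess over $15,800 is $984; credit = $9,775 − $984 = $8,791.
Health Coverage Credit: $28,100 is at or below the $283,000 threshold, so the full $2,840 applies.
Total: $3,700 + $1,050 + $8,791 + $2,840 = $16,381.

$16,381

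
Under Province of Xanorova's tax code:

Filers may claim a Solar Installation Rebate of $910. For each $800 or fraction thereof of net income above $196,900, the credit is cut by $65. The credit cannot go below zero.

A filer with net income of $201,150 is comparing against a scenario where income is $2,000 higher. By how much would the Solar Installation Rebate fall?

At $201,150 — income exceeds $196,900 by $4,250, which is 6 full-or-partial $800 increments; reduction = 6 × $65 = $390, leaving $520.
At $203,150 — income exceeds $196,900 by $6,250, which is 8 full-or-partial $800 increments; reduction = 8 × $65 = $520, leaving $390.
Lost: $520 − $390 = $130.

$130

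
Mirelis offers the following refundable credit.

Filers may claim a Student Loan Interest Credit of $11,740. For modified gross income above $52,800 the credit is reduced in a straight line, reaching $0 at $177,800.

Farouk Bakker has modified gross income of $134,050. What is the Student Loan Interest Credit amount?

Student Loan Interest Credit: $134,050 is $81,250 into a $125,000 phase-out range, leaving 43,750/125,000 of the credit: $11,740 × 43,750/125,000 = $4,109.

$4,109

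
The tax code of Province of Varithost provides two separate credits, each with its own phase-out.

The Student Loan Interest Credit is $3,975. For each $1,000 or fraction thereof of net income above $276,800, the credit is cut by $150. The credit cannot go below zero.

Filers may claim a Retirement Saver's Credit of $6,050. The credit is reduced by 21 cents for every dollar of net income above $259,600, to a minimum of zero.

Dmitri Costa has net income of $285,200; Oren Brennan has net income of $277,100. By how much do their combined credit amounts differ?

Dmitri ($285,200): Student Loan Interest Credit: income exceeds $276,800 by $8,400, which is 9 full-or-partial $1,000 increments; reduction = 9 × $150 = $1,350, leaving $2,625. Retirement Saver's Credit: 21% of the $25,600 excess over $259,600 is $5,376; credit = $6,050 − $5,376 = $674. total $2,625 + $674 = $3,299
Oren ($277,100): Student Loan Interest Credit: income exceeds $276,800 by $300, which is 1 full-or-partial $1,000 increment; reduction = 1 × $150 = $150, leaving $3,825. Retirement Saver's Credit: 21% of the $17,500 excess over $259,600 is $3,675; credit = $6,050 − $3,675 = $2,375. total $3,825 + $2,375 = $6,200
Difference: |$3,299 − $6,200| = $2,901.

$2,901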